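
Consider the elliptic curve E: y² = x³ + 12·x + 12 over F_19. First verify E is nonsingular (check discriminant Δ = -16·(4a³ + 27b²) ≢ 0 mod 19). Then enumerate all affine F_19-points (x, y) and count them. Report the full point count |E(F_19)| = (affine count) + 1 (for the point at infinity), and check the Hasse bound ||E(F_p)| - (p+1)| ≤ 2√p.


Affine points = {(1, 5), (1, 14), (2, 5), (2, 14), (5, 8), (5, 11), (10, 7), (10, 12), (13, 3), (13, 16), (14, 6), (14, 13), (16, 5), (16, 14)}; affine count = 14; |E(F_19)| = 15.

Discriminant check: Δ ∝ 4a³ + 27b² = 4·12³ + 27·12² = 4·1728 + 27·144 ≡ 8 (mod 19). Nonzero ⇒ E is nonsingular.
For each x ∈ F_19, compute rhs = x³ + 12·x + 12 mod 19, then count y ∈ F_19 with y² ≡ rhs.
  x = 0: rhs = 12, matching y values: none (0 points).
  x = 1: rhs = 6, matching y values: 5, 14 (2 points).
  x = 2: rhs = 6, matching y values: 5, 14 (2 points).
  x = 3: rhs = 18, matching y values: none (0 points).
  x = 4: rhs = 10, matching y values: none (0 points).
  x = 5: rhs = 7, matching y values: 8, 11 (2 points).
  x = 6: rhs = 15, matching y values: none (0 points).
  x = 7: rhs = 2, matching y values: none (0 points).
  x = 8: rhs = 12, matching y values: none (0 points).
  x = 9: rhs = 13, matching y values: none (0 points).
  x = 10: rhs = 11, matching y values: 7, 12 (2 points).
  x = 11: rhs = 12, matching y values: none (0 points).
  x = 12: rhs = 3, matching y values: none (0 points).
  x = 13: rhs = 9, matching y values: 3, 16 (2 points).
  x = 14: rhs = 17, matching y values: 6, 13 (2 points).
  x = 15: rhs = 14, matching y values: none (0 points).
  x = 16: rhs = 6, matching y values: 5, 14 (2 points).
  x = 17: rhs = 18, matching y values: none (0 points).
  x = 18: rhs = 18, matching y values: none (0 points).
Total affine count: 14.
Full point count |E(F_19)| = 14 + 1 = 15.
Hasse bound: |15 − (19+1)| = |-5| = 5 ≤ 2√19 ≈ 8.7178 ✓.


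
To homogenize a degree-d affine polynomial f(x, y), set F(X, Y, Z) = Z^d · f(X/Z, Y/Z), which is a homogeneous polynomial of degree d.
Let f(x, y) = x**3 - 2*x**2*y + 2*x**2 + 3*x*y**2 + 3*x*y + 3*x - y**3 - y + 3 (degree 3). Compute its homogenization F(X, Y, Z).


F(X, Y, Z) = X**3 - 2*X**2*Y + 2*X**2*Z + 3*X*Y**2 + 3*X*Y*Z + 3*X*Z**2 - Y**3 - Y*Z**2 + 3*Z**3

deg(f) = 3.
Substitute x = X/Z, y = Y/Z into f, then multiply by Z^3.
  monomial 1·x^3·y^0 ↦ 1·X^3·Y^0·Z^0.
  monomial -2·x^2·y^1 ↦ -2·X^2·Y^1·Z^0.
  monomial 2·x^2·y^0 ↦ 2·X^2·Y^0·Z^1.
  monomial 3·x^1·y^2 ↦ 3·X^1·Y^2·Z^0.
  monomial 3·x^1·y^1 ↦ 3·X^1·Y^1·Z^1.
  monomial 3·x^1·y^0 ↦ 3·X^1·Y^0·Z^2.
  monomial -1·x^0·y^3 ↦ -1·X^0·Y^3·Z^0.
  monomial -1·x^0·y^1 ↦ -1·X^0·Y^1·Z^2.
  monomial 3·x^0·y^0 ↦ 3·X^0·Y^0·Z^3.
Collecting: F(X, Y, Z) = X**3 - 2*X**2*Y + 2*X**2*Z + 3*X*Y**2 + 3*X*Y*Z + 3*X*Z**2 - Y**3 - Y*Z**2 + 3*Z**3.


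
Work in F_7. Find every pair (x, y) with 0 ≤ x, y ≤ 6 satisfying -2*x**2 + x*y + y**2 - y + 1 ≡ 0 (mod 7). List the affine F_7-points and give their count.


Affine F_7-points: {(0, 3), (0, 5), (1, 1), (1, 6), (2, 0), (2, 6), (3, 1), (3, 4), (4, 2), (5, 0), (5, 3), (6, 4), (6, 5)}; count = 13.

For each of the 49 pairs (x, y) ∈ F_7², evaluate f(x, y) mod 7. Record the zeros.
  x = 0: [0↦1, 1↦1, 2↦3, 3↦0, 4↦6, 5↦0, 6↦3]  zeros at y ∈ {3, 5}
  x = 1: [0↦6, 1↦0, 2↦3, 3↦1, 4↦1, 5↦3, 6↦0]  zeros at y ∈ {1, 6}
  x = 2: [0↦0, 1↦2, 2↦6, 3↦5, 4↦6, 5↦2, 6↦0]  zeros at y ∈ {0, 6}
  x = 3: [0↦4, 1↦0, 2↦5, 3↦5, 4↦0, 5↦4, 6↦3]  zeros at y ∈ {1, 4}
  x = 4: [0↦4, 1↦1, 2↦0, 3↦1, 4↦4, 5↦2, 6↦2]  zeros at y ∈ {2}
  x = 5: [0↦0, 1↦5, 2↦5, 3↦0, 4↦4, 5↦3, 6↦4]  zeros at y ∈ {0, 3}
  x = 6: [0↦6, 1↦5, 2↦6, 3↦2, 4↦0, 5↦0, 6↦2]  zeros at y ∈ {4, 5}
Collecting zeros: affine points = {(0, 3), (0, 5), (1, 1), (1, 6), (2, 0), (2, 6), (3, 1), (3, 4), (4, 2), (5, 0), (5, 3), (6, 4), (6, 5)}.
Total count |C(F_7)_aff| = 13.


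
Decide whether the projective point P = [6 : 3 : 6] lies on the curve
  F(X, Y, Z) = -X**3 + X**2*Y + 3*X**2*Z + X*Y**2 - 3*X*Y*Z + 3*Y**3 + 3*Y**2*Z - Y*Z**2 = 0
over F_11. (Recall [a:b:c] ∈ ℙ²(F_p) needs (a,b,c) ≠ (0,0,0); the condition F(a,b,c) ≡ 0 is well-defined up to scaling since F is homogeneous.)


F(6,3,6) ≡ 9 (mod 11); P is NOT on the curve.

Evaluate F(6, 3, 6) term-by-term (mod 11).
  -X**3 ↦ -1·216·1·1 = -216
  X**2*Y ↦ 1·36·3·1 = 108
  3*X**2*Z ↦ 3·36·1·6 = 648
  X*Y**2 ↦ 1·6·9·1 = 54
  -3*X*Y*Z ↦ -3·6·3·6 = -324
  3*Y**3 ↦ 3·1·27·1 = 81
  3*Y**2*Z ↦ 3·1·9·6 = 162
  -Y*Z**2 ↦ -1·1·3·36 = -108
Sum: F(6, 3, 6) = (-216) + (108) + (648) + (54) + (-324) + (81) + (162) + (-108) = 405.
Reducing mod 11: 405 ≡ 9 (mod 11).
Since F(a, b, c) ≡ 9 ≠ 0 (mod 11), P does NOT lie on the curve.


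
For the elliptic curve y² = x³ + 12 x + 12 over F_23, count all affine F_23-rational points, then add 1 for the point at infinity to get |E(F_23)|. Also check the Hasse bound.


Affine points = {(0, 9), (0, 14), (1, 5), (1, 18), (3, 11), (3, 12), (4, 3), (4, 20), (5, 6), (5, 17), (6, 1), (6, 22), (7, 5), (7, 18), (11, 7), (11, 16), (14, 7), (14, 16), (15, 5), (15, 18), (17, 0), (20, 8), (20, 15), (21, 7), (21, 16)}; affine count = 25; |E(F_23)| = 26.

Discriminant check: Δ ∝ 4a³ + 27b² = 4·12³ + 27·12² = 4·1728 + 27·144 ≡ 13 (mod 23). Nonzero ⇒ E is nonsingular.
For each x ∈ F_23, compute rhs = x³ + 12·x + 12 mod 23, then count y ∈ F_23 with y² ≡ rhs.
  x = 0: rhs = 12, matching y values: 9, 14 (2 points).
  x = 1: rhs = 2, matching y values: 5, 18 (2 points).
  x = 2: rhs = 21, matching y values: none (0 points).
  x = 3: rhs = 6, matching y values: 11, 12 (2 points).
  x = 4: rhs = 9, matching y values: 3, 20 (2 points).
  x = 5: rhs = 13, matching y values: 6, 17 (2 points).
  x = 6: rhs = 1, matching y values: 1, 22 (2 points).
  x = 7: rhs = 2, matching y values: 5, 18 (2 points).
  x = 8: rhs = 22, matching y values: none (0 points).
  x = 9: rhs = 21, matching y values: none (0 points).
  x = 10: rhs = 5, matching y values: none (0 points).
  x = 11: rhs = 3, matching y values: 7, 16 (2 points).
  x = 12: rhs = 21, matching y values: none (0 points).
  x = 13: rhs = 19, matching y values: none (0 points).
  x = 14: rhs = 3, matching y values: 7, 16 (2 points).
  x = 15: rhs = 2, matching y values: 5, 18 (2 points).
  x = 16: rhs = 22, matching y values: none (0 points).
  x = 17: rhs = 0, matching y values: 0 (1 points).
  x = 18: rhs = 11, matching y values: none (0 points).
  x = 19: rhs = 15, matching y values: none (0 points).
  x = 20: rhs = 18, matching y values: 8, 15 (2 points).
  x = 21: rhs = 3, matching y values: 7, 16 (2 points).
  x = 22: rhs = 22, matching y values: none (0 points).
Total affine count: 25.
Full point count |E(F_23)| = 25 + 1 = 26.
Hasse bound: |26 − (23+1)| = |2| = 2 ≤ 2√23 ≈ 9.5917 ✓.


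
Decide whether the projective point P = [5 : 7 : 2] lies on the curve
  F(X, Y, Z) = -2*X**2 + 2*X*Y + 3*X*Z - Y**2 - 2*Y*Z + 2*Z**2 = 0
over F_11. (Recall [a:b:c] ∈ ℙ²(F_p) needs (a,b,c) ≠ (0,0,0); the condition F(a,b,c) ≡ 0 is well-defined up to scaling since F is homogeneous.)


F(5,7,2) ≡ 3 (mod 11); P is NOT on the curve.

Evaluate F(5, 7, 2) term-by-term (mod 11).
  -2*X**2 ↦ -2·25·1·1 = -50
  2*X*Y ↦ 2·5·7·1 = 70
  3*X*Z ↦ 3·5·1·2 = 30
  -Y**2 ↦ -1·1·49·1 = -49
  -2*Y*Z ↦ -2·1·7·2 = -28
  2*Z**2 ↦ 2·1·1·4 = 8
Sum: F(5, 7, 2) = (-50) + (70) + (30) + (-49) + (-28) + (8) = -19.
Reducing mod 11: -19 ≡ 3 (mod 11).
Since F(a, b, c) ≡ 3 ≠ 0 (mod 11), P does NOT lie on the curve.


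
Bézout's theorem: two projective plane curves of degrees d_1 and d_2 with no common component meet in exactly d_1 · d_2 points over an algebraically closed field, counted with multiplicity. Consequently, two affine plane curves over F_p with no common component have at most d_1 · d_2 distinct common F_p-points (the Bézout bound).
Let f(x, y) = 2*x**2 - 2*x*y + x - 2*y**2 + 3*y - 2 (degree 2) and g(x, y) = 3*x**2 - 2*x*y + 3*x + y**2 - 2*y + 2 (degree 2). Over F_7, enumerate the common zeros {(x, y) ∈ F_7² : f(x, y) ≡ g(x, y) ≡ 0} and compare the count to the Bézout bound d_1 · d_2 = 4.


Common zeros: ∅; count = 0; Bézout bound = 4.

deg(f) = 2, deg(g) = 2, so Bézout bound = 4.
Scan x ∈ F_7. For each x, list the y ∈ F_7 with f(x, y) ≡ 0 and those with g(x, y) ≡ 0 (mod 7); the common zeros in that column are the intersection.
  x = 0: f ≡ 0 at y ∈ {6}; g ≡ 0 at y ∈ ∅; common: ∅.
  x = 1: f ≡ 0 at y ∈ {1, 3}; g ≡ 0 at y ∈ ∅; common: ∅.
  x = 2: f ≡ 0 at y ∈ {4, 6}; g ≡ 0 at y ∈ ∅; common: ∅.
  x = 3: f ≡ 0 at y ∈ {1}; g ≡ 0 at y ∈ ∅; common: ∅.
  x = 4: f ≡ 0 at y ∈ ∅; g ≡ 0 at y ∈ ∅; common: ∅.
  x = 5: f ≡ 0 at y ∈ {3, 4}; g ≡ 0 at y ∈ {6}; common: ∅.
  x = 6: f ≡ 0 at y ∈ ∅; g ≡ 0 at y ∈ ∅; common: ∅.
Collecting: common zeros = ∅, so the count is 0.
Comparison with the Bézout bound: 0 ≤ 4 = deg(f)·deg(g), as expected for curves with no common component (the affine F_7-count falls short of the bound because intersections may lie at infinity, over extension fields, or carry multiplicity).


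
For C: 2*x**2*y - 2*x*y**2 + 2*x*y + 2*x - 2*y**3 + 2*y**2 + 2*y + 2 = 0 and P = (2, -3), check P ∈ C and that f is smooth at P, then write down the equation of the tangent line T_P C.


Tangent line at P: -46*x - 28*y + 8 = 0.

Step 1: f(2, -3) = 0, so P lies on C.
Step 2: partial derivatives
  f_x(x, y) = 4*x*y - 2*y**2 + 2*y + 2, f_y(x, y) = 2*x**2 - 4*x*y + 2*x - 6*y**2 + 4*y + 2.
  f_x(P) = -46, f_y(P) = -28 (gradient nonzero, so P is smooth).
Step 3: tangent line at P: -46·(x − 2) + -28·(y − -3) = 0.
Expanding: -46*x - 28*y + 8 = 0.


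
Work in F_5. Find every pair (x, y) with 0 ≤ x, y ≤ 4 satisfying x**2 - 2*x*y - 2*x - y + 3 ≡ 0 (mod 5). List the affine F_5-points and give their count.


Affine F_5-points: {(0, 3), (1, 4), (3, 3), (4, 4)}; count = 4.

For each of the 25 pairs (x, y) ∈ F_5², evaluate f(x, y) mod 5. Record the zeros.
  x = 0: [0↦3, 1↦2, 2↦1, 3↦0, 4↦4]  zeros at y ∈ {3}
  x = 1: [0↦2, 1↦4, 2↦1, 3↦3, 4↦0]  zeros at y ∈ {4}
  x = 2: [0↦3, 1↦3, 2↦3, 3↦3, 4↦3]  zeros at y ∈ ∅
  x = 3: [0↦1, 1↦4, 2↦2, 3↦0, 4↦3]  zeros at y ∈ {3}
  x = 4: [0↦1, 1↦2, 2↦3, 3↦4, 4↦0]  zeros at y ∈ {4}
Collecting zeros: affine points = {(0, 3), (1, 4), (3, 3), (4, 4)}.
Total count |C(F_5)_aff| = 4.


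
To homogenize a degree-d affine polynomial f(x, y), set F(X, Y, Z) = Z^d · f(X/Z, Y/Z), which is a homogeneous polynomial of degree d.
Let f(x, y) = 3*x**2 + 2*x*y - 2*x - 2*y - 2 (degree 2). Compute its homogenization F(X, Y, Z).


F(X, Y, Z) = 3*X**2 + 2*X*Y - 2*X*Z - 2*Y*Z - 2*Z**2

deg(f) = 2.
Substitute x = X/Z, y = Y/Z into f, then multiply by Z^2.
  monomial 3·x^2·y^0 ↦ 3·X^2·Y^0·Z^0.
  monomial 2·x^1·y^1 ↦ 2·X^1·Y^1·Z^0.
  monomial -2·x^1·y^0 ↦ -2·X^1·Y^0·Z^1.
  monomial -2·x^0·y^1 ↦ -2·X^0·Y^1·Z^1.
  monomial -2·x^0·y^0 ↦ -2·X^0·Y^0·Z^2.
Collecting: F(X, Y, Z) = 3*X**2 + 2*X*Y - 2*X*Z - 2*Y*Z - 2*Z**2.


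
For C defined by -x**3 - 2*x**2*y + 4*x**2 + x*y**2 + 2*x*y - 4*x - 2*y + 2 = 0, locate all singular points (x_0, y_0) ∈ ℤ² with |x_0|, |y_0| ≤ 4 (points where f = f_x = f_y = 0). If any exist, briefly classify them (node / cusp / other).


Singular points: {(1, 1)}; classification: node.

Compute partial derivatives:
  f_x = -3*x**2 - 4*x*y + 8*x + y**2 + 2*y - 4.
  f_y = -2*x**2 + 2*x*y + 2*x - 2.
Scan x_0 ∈ {−4, ..., 4}. For each x_0, f_y(x_0, y) is a polynomial in y; find its integer roots y ∈ {−4, ..., 4}, then test f_x and f at those candidates.
  x = -4: f_y(-4, y) = -8*y - 42; no integer root y with |y| ≤ 4.
  x = -3: f_y(-3, y) = -6*y - 26; no integer root y with |y| ≤ 4.
  x = -2: f_y(-2, y) = -4*y - 14; no integer root y with |y| ≤ 4.
  x = -1: f_y(-1, y) = -2*y - 6; vanishes at y ∈ {-3}. (-1, -3): f_x = -24 ≠ 0.
  x = 0: f_y(0, y) = -2; no integer root y with |y| ≤ 4.
  x = 1: f_y(1, y) = 2*y - 2; vanishes at y ∈ {1}. (1, 1): f_x = 0, f = 0 — SINGULAR.
  x = 2: f_y(2, y) = 4*y - 6; no integer root y with |y| ≤ 4.
  x = 3: f_y(3, y) = 6*y - 14; no integer root y with |y| ≤ 4.
  x = 4: f_y(4, y) = 8*y - 26; no integer root y with |y| ≤ 4.
Only singular point on the grid: (1, 1).
Classify: substitute x = 1 + u, y = 1 + v and expand: f = -u**3 - 2*u**2*v - u**2 + u*v**2 + v**2.
No constant or linear terms (consistent with a singular point). Quadratic part: -u**2 + v**2. Cubic part: -u**3 - 2*u**2*v + u*v**2.
The quadratic part v**2 - u**2 = (v − u)(v + u) splits into two distinct linear factors, so there are two distinct tangent lines y − 1 = ±(x − 1) — this is a node (ordinary double point).
Classification: node.


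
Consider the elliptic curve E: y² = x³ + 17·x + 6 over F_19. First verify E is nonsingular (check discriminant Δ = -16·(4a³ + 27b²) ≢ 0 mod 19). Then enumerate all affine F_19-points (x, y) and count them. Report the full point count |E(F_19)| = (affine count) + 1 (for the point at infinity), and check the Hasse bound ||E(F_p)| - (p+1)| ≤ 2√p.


Affine points = {(0, 5), (0, 14), (1, 9), (1, 10), (4, 9), (4, 10), (5, 8), (5, 11), (6, 1), (6, 18), (10, 6), (10, 13), (11, 2), (11, 17), (12, 0), (13, 7), (13, 12), (14, 9), (14, 10), (15, 8), (15, 11), (16, 2), (16, 17), (18, 8), (18, 11)}; affine count = 25; |E(F_19)| = 26.

Discriminant check: Δ ∝ 4a³ + 27b² = 4·17³ + 27·6² = 4·4913 + 27·36 ≡ 9 (mod 19). Nonzero ⇒ E is nonsingular.
For each x ∈ F_19, compute rhs = x³ + 17·x + 6 mod 19, then count y ∈ F_19 with y² ≡ rhs.
  x = 0: rhs = 6, matching y values: 5, 14 (2 points).
  x = 1: rhs = 5, matching y values: 9, 10 (2 points).
  x = 2: rhs = 10, matching y values: none (0 points).
  x = 3: rhs = 8, matching y values: none (0 points).
  x = 4: rhs = 5, matching y values: 9, 10 (2 points).
  x = 5: rhs = 7, matching y values: 8, 11 (2 points).
  x = 6: rhs = 1, matching y values: 1, 18 (2 points).
  x = 7: rhs = 12, matching y values: none (0 points).
  x = 8: rhs = 8, matching y values: none (0 points).
  x = 9: rhs = 14, matching y values: none (0 points).
  x = 10: rhs = 17, matching y values: 6, 13 (2 points).
  x = 11: rhs = 4, matching y values: 2, 17 (2 points).
  x = 12: rhs = 0, matching y values: 0 (1 points).
  x = 13: rhs = 11, matching y values: 7, 12 (2 points).
  x = 14: rhs = 5, matching y values: 9, 10 (2 points).
  x = 15: rhs = 7, matching y values: 8, 11 (2 points).
  x = 16: rhs = 4, matching y values: 2, 17 (2 points).
  x = 17: rhs = 2, matching y values: none (0 points).
  x = 18: rhs = 7, matching y values: 8, 11 (2 points).
Total affine count: 25.
Full point count |E(F_19)| = 25 + 1 = 26.
Hasse bound: |26 − (19+1)| = |6| = 6 ≤ 2√19 ≈ 8.7178 ✓.


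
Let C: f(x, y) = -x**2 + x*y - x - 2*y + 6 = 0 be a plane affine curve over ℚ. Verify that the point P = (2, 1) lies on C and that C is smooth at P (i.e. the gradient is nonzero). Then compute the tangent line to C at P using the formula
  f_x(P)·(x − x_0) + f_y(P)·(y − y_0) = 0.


Tangent line at P: 8 - 4*x = 0.

Step 1: f(2, 1) = 0, so P lies on C.
Step 2: partial derivatives
  f_x(x, y) = -2*x + y - 1, f_y(x, y) = x - 2.
  f_x(P) = -4, f_y(P) = 0 (gradient nonzero, so P is smooth).
Step 3: tangent line at P: -4·(x − 2) + 0·(y − 1) = 0.
Expanding: 8 - 4*x = 0.


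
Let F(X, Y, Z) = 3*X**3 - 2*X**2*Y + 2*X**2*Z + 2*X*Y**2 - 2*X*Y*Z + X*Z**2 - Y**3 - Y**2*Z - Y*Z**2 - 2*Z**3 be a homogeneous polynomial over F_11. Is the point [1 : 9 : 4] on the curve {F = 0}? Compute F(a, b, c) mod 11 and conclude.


F(1,9,4) ≡ 6 (mod 11); P is NOT on the curve.

Evaluate F(1, 9, 4) term-by-term (mod 11).
  3*X**3 ↦ 3·1·1·1 = 3
  -2*X**2*Y ↦ -2·1·9·1 = -18
  2*X**2*Z ↦ 2·1·1·4 = 8
  2*X*Y**2 ↦ 2·1·81·1 = 162
  -2*X*Y*Z ↦ -2·1·9·4 = -72
  X*Z**2 ↦ 1·1·1·16 = 16
  -Y**3 ↦ -1·1·729·1 = -729
  -Y**2*Z ↦ -1·1·81·4 = -324
  -Y*Z**2 ↦ -1·1·9·16 = -144
  -2*Z**3 ↦ -2·1·1·64 = -128
Sum: F(1, 9, 4) = (3) + (-18) + (8) + (162) + (-72) + (16) + (-729) + (-324) + (-144) + (-128) = -1226.
Reducing mod 11: -1226 ≡ 6 (mod 11).
Since F(a, b, c) ≡ 6 ≠ 0 (mod 11), P does NOT lie on the curve.


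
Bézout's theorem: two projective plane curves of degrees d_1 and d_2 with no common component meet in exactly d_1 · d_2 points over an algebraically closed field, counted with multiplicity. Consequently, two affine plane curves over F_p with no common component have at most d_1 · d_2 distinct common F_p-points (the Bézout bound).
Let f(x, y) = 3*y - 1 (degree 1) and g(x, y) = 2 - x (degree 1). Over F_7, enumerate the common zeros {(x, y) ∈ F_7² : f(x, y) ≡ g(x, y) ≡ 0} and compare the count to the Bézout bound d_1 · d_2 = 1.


Common zeros: {(2, 5)}; count = 1; Bézout bound = 1.

deg(f) = 1, deg(g) = 1, so Bézout bound = 1.
Scan x ∈ F_7. For each x, list the y ∈ F_7 with f(x, y) ≡ 0 and those with g(x, y) ≡ 0 (mod 7); the common zeros in that column are the intersection.
  x = 0: f ≡ 0 at y ∈ {5}; g ≡ 0 at y ∈ ∅; common: ∅.
  x = 1: f ≡ 0 at y ∈ {5}; g ≡ 0 at y ∈ ∅; common: ∅.
  x = 2: f ≡ 0 at y ∈ {5}; g ≡ 0 at y ∈ {0, 1, 2, 3, 4, 5, 6}; common: {5}.
  x = 3: f ≡ 0 at y ∈ {5}; g ≡ 0 at y ∈ ∅; common: ∅.
  x = 4: f ≡ 0 at y ∈ {5}; g ≡ 0 at y ∈ ∅; common: ∅.
  x = 5: f ≡ 0 at y ∈ {5}; g ≡ 0 at y ∈ ∅; common: ∅.
  x = 6: f ≡ 0 at y ∈ {5}; g ≡ 0 at y ∈ ∅; common: ∅.
Collecting: common zeros = {(2, 5)}, so the count is 1.
Comparison with the Bézout bound: 1 ≤ 1 = deg(f)·deg(g), as expected for curves with no common component (the bound is attained).


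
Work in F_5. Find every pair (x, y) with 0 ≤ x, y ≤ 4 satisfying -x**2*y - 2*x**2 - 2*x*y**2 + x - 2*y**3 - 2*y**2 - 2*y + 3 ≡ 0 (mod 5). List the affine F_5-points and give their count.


Affine F_5-points: {(0, 2), (0, 3), (0, 4), (2, 2), (4, 0), (4, 1), (4, 4)}; count = 7.

For each of the 25 pairs (x, y) ∈ F_5², evaluate f(x, y) mod 5. Record the zeros.
  x = 0: [0↦3, 1↦2, 2↦0, 3↦0, 4↦0]  zeros at y ∈ {2, 3, 4}
  x = 1: [0↦2, 1↦3, 2↦4, 3↦3, 4↦3]  zeros at y ∈ ∅
  x = 2: [0↦2, 1↦3, 2↦0, 3↦1, 4↦4]  zeros at y ∈ {2}
  x = 3: [0↦3, 1↦2, 2↦3, 3↦4, 4↦3]  zeros at y ∈ ∅
  x = 4: [0↦0, 1↦0, 2↦3, 3↦2, 4↦0]  zeros at y ∈ {0, 1, 4}
Collecting zeros: affine points = {(0, 2), (0, 3), (0, 4), (2, 2), (4, 0), (4, 1), (4, 4)}.
Total count |C(F_5)_aff| = 7.


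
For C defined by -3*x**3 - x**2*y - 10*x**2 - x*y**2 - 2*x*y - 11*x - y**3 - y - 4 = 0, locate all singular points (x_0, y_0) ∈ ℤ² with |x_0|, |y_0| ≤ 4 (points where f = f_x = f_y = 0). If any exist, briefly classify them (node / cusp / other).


Singular points: {(-1, 0)}; classification: node.

Compute partial derivatives:
  f_x = -9*x**2 - 2*x*y - 20*x - y**2 - 2*y - 11.
  f_y = -x**2 - 2*x*y - 2*x - 3*y**2 - 1.
Scan x_0 ∈ {−4, ..., 4}. For each x_0, f_y(x_0, y) is a polynomial in y; find its integer roots y ∈ {−4, ..., 4}, then test f_x and f at those candidates.
  x = -4: f_y(-4, y) = -3*y**2 + 8*y - 9; no integer root y with |y| ≤ 4.
  x = -3: f_y(-3, y) = -3*y**2 + 6*y - 4; no integer root y with |y| ≤ 4.
  x = -2: f_y(-2, y) = -3*y**2 + 4*y - 1; vanishes at y ∈ {1}. (-2, 1): f_x = -6 ≠ 0.
  x = -1: f_y(-1, y) = -3*y**2 + 2*y; vanishes at y ∈ {0}. (-1, 0): f_x = 0, f = 0 — SINGULAR.
  x = 0: f_y(0, y) = -3*y**2 - 1; no integer root y with |y| ≤ 4.
  x = 1: f_y(1, y) = -3*y**2 - 2*y - 4; no integer root y with |y| ≤ 4.
  x = 2: f_y(2, y) = -3*y**2 - 4*y - 9; no integer root y with |y| ≤ 4.
  x = 3: f_y(3, y) = -3*y**2 - 6*y - 16; no integer root y with |y| ≤ 4.
  x = 4: f_y(4, y) = -3*y**2 - 8*y - 25; no integer root y with |y| ≤ 4.
Only singular point on the grid: (-1, 0).
Classify: substitute x = -1 + u, y = 0 + v and expand: f = -3*u**3 - u**2*v - u**2 - u*v**2 - v**3 + v**2.
No constant or linear terms (consistent with a singular point). Quadratic part: -u**2 + v**2. Cubic part: -3*u**3 - u**2*v - u*v**2 - v**3.
The quadratic part v**2 - u**2 = (v − u)(v + u) splits into two distinct linear factors, so there are two distinct tangent lines y − 0 = ±(x − -1) — this is a node (ordinary double point).
Classification: node.


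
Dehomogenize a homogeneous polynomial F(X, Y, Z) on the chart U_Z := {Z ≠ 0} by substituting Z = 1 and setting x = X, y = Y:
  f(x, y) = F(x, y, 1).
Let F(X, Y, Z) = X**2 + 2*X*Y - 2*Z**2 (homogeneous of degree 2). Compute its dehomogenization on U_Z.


f(x, y) = x**2 + 2*x*y - 2

On U_Z we set Z = 1. Each monomial c·X^i·Y^j·Z^k in F becomes c·x^i·y^j·1^k = c·x^i·y^j.
Substituting Z = 1: F(X, Y, 1) = x**2 + 2*x*y - 2.
Note: deg(f) ≤ deg(F) = 2; strict inequality happens when F is divisible by Z (lost terms).


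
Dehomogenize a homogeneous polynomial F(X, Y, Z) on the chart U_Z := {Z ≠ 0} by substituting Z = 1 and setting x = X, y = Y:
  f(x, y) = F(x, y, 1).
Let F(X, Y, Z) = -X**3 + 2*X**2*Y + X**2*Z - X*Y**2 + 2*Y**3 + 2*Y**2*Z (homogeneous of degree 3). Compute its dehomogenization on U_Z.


f(x, y) = -x**3 + 2*x**2*y + x**2 - x*y**2 + 2*y**3 + 2*y**2

On U_Z we set Z = 1. Each monomial c·X^i·Y^j·Z^k in F becomes c·x^i·y^j·1^k = c·x^i·y^j.
Substituting Z = 1: F(X, Y, 1) = -x**3 + 2*x**2*y + x**2 - x*y**2 + 2*y**3 + 2*y**2.
Note: deg(f) ≤ deg(F) = 3; strict inequality happens when F is divisible by Z (lost terms).


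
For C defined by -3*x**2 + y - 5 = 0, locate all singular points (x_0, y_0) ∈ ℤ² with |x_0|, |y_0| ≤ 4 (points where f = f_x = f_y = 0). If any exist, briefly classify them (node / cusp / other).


No singular points in the scanned grid; C is smooth there.

Compute partial derivatives:
  f_x = -6*x.
  f_y = 1.
f_y = 1 is a nonzero constant, so f_y never vanishes: no point (x, y) can satisfy f = f_x = f_y = 0. In particular no (x, y) ∈ {−4, ..., 4}² is singular; the curve is smooth.


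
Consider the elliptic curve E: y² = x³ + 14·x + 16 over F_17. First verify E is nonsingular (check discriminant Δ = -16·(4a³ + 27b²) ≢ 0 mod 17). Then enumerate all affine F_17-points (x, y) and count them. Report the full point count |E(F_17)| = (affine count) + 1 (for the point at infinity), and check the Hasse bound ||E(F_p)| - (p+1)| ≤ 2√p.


Affine points = {(0, 4), (0, 13), (2, 1), (2, 16), (3, 0), (4, 0), (7, 7), (7, 10), (9, 2), (9, 15), (10, 0), (12, 5), (12, 12), (13, 7), (13, 10), (14, 7), (14, 10), (16, 1), (16, 16)}; affine count = 19; |E(F_17)| = 20.

Discriminant check: Δ ∝ 4a³ + 27b² = 4·14³ + 27·16² = 4·2744 + 27·256 ≡ 4 (mod 17). Nonzero ⇒ E is nonsingular.
For each x ∈ F_17, compute rhs = x³ + 14·x + 16 mod 17, then count y ∈ F_17 with y² ≡ rhs.
  x = 0: rhs = 16, matching y values: 4, 13 (2 points).
  x = 1: rhs = 14, matching y values: none (0 points).
  x = 2: rhs = 1, matching y values: 1, 16 (2 points).
  x = 3: rhs = 0, matching y values: 0 (1 points).
  x = 4: rhs = 0, matching y values: 0 (1 points).
  x = 5: rhs = 7, matching y values: none (0 points).
  x = 6: rhs = 10, matching y values: none (0 points).
  x = 7: rhs = 15, matching y values: 7, 10 (2 points).
  x = 8: rhs = 11, matching y values: none (0 points).
  x = 9: rhs = 4, matching y values: 2, 15 (2 points).
  x = 10: rhs = 0, matching y values: 0 (1 points).
  x = 11: rhs = 5, matching y values: none (0 points).
  x = 12: rhs = 8, matching y values: 5, 12 (2 points).
  x = 13: rhs = 15, matching y values: 7, 10 (2 points).
  x = 14: rhs = 15, matching y values: 7, 10 (2 points).
  x = 15: rhs = 14, matching y values: none (0 points).
  x = 16: rhs = 1, matching y values: 1, 16 (2 points).
Total affine count: 19.
Full point count |E(F_17)| = 19 + 1 = 20.
Hasse bound: |20 − (17+1)| = |2| = 2 ≤ 2√17 ≈ 8.2462 ✓.


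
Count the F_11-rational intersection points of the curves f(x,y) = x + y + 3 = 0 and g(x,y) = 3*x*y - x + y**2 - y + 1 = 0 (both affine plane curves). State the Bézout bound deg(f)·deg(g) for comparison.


Common zeros: {(6, 2), (9, 10)}; count = 2; Bézout bound = 2.

deg(f) = 1, deg(g) = 2, so Bézout bound = 2.
Scan x ∈ F_11. For each x, list the y ∈ F_11 with f(x, y) ≡ 0 and those with g(x, y) ≡ 0 (mod 11); the common zeros in that column are the intersection.
  x = 0: f ≡ 0 at y ∈ {8}; g ≡ 0 at y ∈ ∅; common: ∅.
  x = 1: f ≡ 0 at y ∈ {7}; g ≡ 0 at y ∈ {0, 9}; common: ∅.
  x = 2: f ≡ 0 at y ∈ {6}; g ≡ 0 at y ∈ ∅; common: ∅.
  x = 3: f ≡ 0 at y ∈ {5}; g ≡ 0 at y ∈ ∅; common: ∅.
  x = 4: f ≡ 0 at y ∈ {4}; g ≡ 0 at y ∈ {5, 6}; common: ∅.
  x = 5: f ≡ 0 at y ∈ {3}; g ≡ 0 at y ∈ {1, 7}; common: ∅.
  x = 6: f ≡ 0 at y ∈ {2}; g ≡ 0 at y ∈ {2, 3}; common: {2}.
  x = 7: f ≡ 0 at y ∈ {1}; g ≡ 0 at y ∈ ∅; common: ∅.
  x = 8: f ≡ 0 at y ∈ {0}; g ≡ 0 at y ∈ ∅; common: ∅.
  x = 9: f ≡ 0 at y ∈ {10}; g ≡ 0 at y ∈ {8, 10}; common: {10}.
  x = 10: f ≡ 0 at y ∈ {9}; g ≡ 0 at y ∈ ∅; common: ∅.
Collecting: common zeros = {(6, 2), (9, 10)}, so the count is 2.
Comparison with the Bézout bound: 2 ≤ 2 = deg(f)·deg(g), as expected for curves with no common component (the bound is attained).


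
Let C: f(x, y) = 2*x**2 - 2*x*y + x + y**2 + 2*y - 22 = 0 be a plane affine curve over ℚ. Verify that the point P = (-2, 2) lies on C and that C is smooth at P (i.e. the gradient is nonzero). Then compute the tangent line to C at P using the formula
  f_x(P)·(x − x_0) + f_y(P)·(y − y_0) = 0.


Tangent line at P: -11*x + 10*y - 42 = 0.

Step 1: f(-2, 2) = 0, so P lies on C.
Step 2: partial derivatives
  f_x(x, y) = 4*x - 2*y + 1, f_y(x, y) = -2*x + 2*y + 2.
  f_x(P) = -11, f_y(P) = 10 (gradient nonzero, so P is smooth).
Step 3: tangent line at P: -11·(x − -2) + 10·(y − 2) = 0.
Expanding: -11*x + 10*y - 42 = 0.


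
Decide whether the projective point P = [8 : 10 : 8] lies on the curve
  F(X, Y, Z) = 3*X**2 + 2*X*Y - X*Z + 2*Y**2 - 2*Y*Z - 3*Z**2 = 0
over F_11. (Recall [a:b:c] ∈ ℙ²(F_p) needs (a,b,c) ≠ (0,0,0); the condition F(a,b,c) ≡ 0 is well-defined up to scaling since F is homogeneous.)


F(8,10,8) ≡ 4 (mod 11); P is NOT on the curve.

Evaluate F(8, 10, 8) term-by-term (mod 11).
  3*X**2 ↦ 3·64·1·1 = 192
  2*X*Y ↦ 2·8·10·1 = 160
  -X*Z ↦ -1·8·1·8 = -64
  2*Y**2 ↦ 2·1·100·1 = 200
  -2*Y*Z ↦ -2·1·10·8 = -160
  -3*Z**2 ↦ -3·1·1·64 = -192
Sum: F(8, 10, 8) = (192) + (160) + (-64) + (200) + (-160) + (-192) = 136.
Reducing mod 11: 136 ≡ 4 (mod 11).
Since F(a, b, c) ≡ 4 ≠ 0 (mod 11), P does NOT lie on the curve.


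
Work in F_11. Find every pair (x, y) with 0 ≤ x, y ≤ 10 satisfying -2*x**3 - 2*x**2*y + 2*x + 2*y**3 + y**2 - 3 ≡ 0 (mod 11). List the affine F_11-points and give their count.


Affine F_11-points: {(0, 1), (1, 9), (2, 2), (2, 5), (2, 9), (3, 1), (5, 3), (6, 10), (7, 1), (9, 4), (9, 6), (10, 9)}; count = 12.

For each of the 121 pairs (x, y) ∈ F_11², evaluate f(x, y) mod 11. Record the zeros.
  x = 0: [0↦8, 1↦0, 2↦6, 3↦5, 4↦9, 5↦8, 6↦3, 7↦6, 8↦7, 9↦7, 10↦7]  zeros at y ∈ {1}
  x = 1: [0↦8, 1↦9, 2↦2, 3↦10, 4↦1, 5↦9, 6↦2, 7↦3, 8↦2, 9↦0, 10↦9]  zeros at y ∈ {9}
  x = 2: [0↦7, 1↦2, 2↦0, 3↦2, 4↦9, 5↦0, 6↦9, 7↦4, 8↦8, 9↦0, 10↦3]  zeros at y ∈ {2, 5, 9}
  x = 3: [0↦4, 1↦0, 2↦10, 3↦2, 4↦10, 5↦2, 6↦1, 7↦8, 8↦2, 9↦6, 10↦10]  zeros at y ∈ {1}
  x = 4: [0↦9, 1↦2, 2↦9, 3↦9, 4↦3, 5↦3, 6↦10, 7↦3, 8↦5, 9↦6, 10↦7]  zeros at y ∈ ∅
  x = 5: [0↦10, 1↦7, 2↦7, 3↦0, 4↦9, 5↦2, 6↦2, 7↦10, 8↦5, 9↦10, 10↦4]  zeros at y ∈ {3}
  x = 6: [0↦6, 1↦3, 2↦3, 3↦7, 4↦5, 5↦9, 6↦9, 7↦6, 8↦1, 9↦6, 10↦0]  zeros at y ∈ {10}
  x = 7: [0↦7, 1↦0, 2↦7, 3↦7, 4↦1, 5↦1, 6↦8, 7↦1, 8↦3, 9↦4, 10↦5]  zeros at y ∈ {1}
  x = 8: [0↦1, 1↦8, 2↦7, 3↦10, 4↦7, 5↦10, 6↦9, 7↦5, 8↦10, 9↦3, 10↦7]  zeros at y ∈ ∅
  x = 9: [0↦9, 1↦4, 2↦2, 3↦4, 4↦0, 5↦2, 6↦0, 7↦6, 8↦10, 9↦2, 10↦5]  zeros at y ∈ {4, 6}
  x = 10: [0↦8, 1↦9, 2↦2, 3↦10, 4↦1, 5↦9, 6↦2, 7↦3, 8↦2, 9↦0, 10↦9]  zeros at y ∈ {9}
Collecting zeros: affine points = {(0, 1), (1, 9), (2, 2), (2, 5), (2, 9), (3, 1), (5, 3), (6, 10), (7, 1), (9, 4), (9, 6), (10, 9)}.
Total count |C(F_11)_aff| = 12.


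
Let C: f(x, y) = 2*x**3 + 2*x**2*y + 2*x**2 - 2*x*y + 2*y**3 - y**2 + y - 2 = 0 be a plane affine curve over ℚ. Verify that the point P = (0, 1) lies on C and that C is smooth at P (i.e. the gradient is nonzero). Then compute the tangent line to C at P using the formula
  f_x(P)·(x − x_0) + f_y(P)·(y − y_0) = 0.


Tangent line at P: -2*x + 5*y - 5 = 0.

Step 1: f(0, 1) = 0, so P lies on C.
Step 2: partial derivatives
  f_x(x, y) = 6*x**2 + 4*x*y + 4*x - 2*y, f_y(x, y) = 2*x**2 - 2*x + 6*y**2 - 2*y + 1.
  f_x(P) = -2, f_y(P) = 5 (gradient nonzero, so P is smooth).
Step 3: tangent line at P: -2·(x − 0) + 5·(y − 1) = 0.
Expanding: -2*x + 5*y - 5 = 0.


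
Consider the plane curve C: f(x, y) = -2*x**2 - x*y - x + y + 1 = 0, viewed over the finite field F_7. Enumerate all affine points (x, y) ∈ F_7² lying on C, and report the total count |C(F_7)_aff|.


Affine F_7-points: {(0, 6), (2, 5), (3, 4), (4, 0), (5, 4), (6, 0)}; count = 6.

For each of the 49 pairs (x, y) ∈ F_7², evaluate f(x, y) mod 7. Record the zeros.
  x = 0: [0↦1, 1↦2, 2↦3, 3↦4, 4↦5, 5↦6, 6↦0]  zeros at y ∈ {6}
  x = 1: [0↦5, 1↦5, 2↦5, 3↦5, 4↦5, 5↦5, 6↦5]  zeros at y ∈ ∅
  x = 2: [0↦5, 1↦4, 2↦3, 3↦2, 4↦1, 5↦0, 6↦6]  zeros at y ∈ {5}
  x = 3: [0↦1, 1↦6, 2↦4, 3↦2, 4↦0, 5↦5, 6↦3]  zeros at y ∈ {4}
  x = 4: [0↦0, 1↦4, 2↦1, 3↦5, 4↦2, 5↦6, 6↦3]  zeros at y ∈ {0}
  x = 5: [0↦2, 1↦5, 2↦1, 3↦4, 4↦0, 5↦3, 6↦6]  zeros at y ∈ {4}
  x = 6: [0↦0, 1↦2, 2↦4, 3↦6, 4↦1, 5↦3, 6↦5]  zeros at y ∈ {0}
Collecting zeros: affine points = {(0, 6), (2, 5), (3, 4), (4, 0), (5, 4), (6, 0)}.
Total count |C(F_7)_aff| = 6.


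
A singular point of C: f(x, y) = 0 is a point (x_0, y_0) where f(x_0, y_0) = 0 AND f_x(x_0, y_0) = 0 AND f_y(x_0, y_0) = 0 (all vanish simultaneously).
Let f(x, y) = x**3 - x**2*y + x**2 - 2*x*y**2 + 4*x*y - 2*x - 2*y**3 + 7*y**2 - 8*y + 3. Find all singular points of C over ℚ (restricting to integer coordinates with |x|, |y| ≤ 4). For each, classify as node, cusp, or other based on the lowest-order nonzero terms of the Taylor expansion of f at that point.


Singular points: {(0, 1)}; classification: cusp.

Compute partial derivatives:
  f_x = 3*x**2 - 2*x*y + 2*x - 2*y**2 + 4*y - 2.
  f_y = -x**2 - 4*x*y + 4*x - 6*y**2 + 14*y - 8.
Scan x_0 ∈ {−4, ..., 4}. For each x_0, f_y(x_0, y) is a polynomial in y; find its integer roots y ∈ {−4, ..., 4}, then test f_x and f at those candidates.
  x = -4: f_y(-4, y) = -6*y**2 + 30*y - 40; no integer root y with |y| ≤ 4.
  x = -3: f_y(-3, y) = -6*y**2 + 26*y - 29; no integer root y with |y| ≤ 4.
  x = -2: f_y(-2, y) = -6*y**2 + 22*y - 20; vanishes at y ∈ {2}. (-2, 2): f_x = 14 ≠ 0.
  x = -1: f_y(-1, y) = -6*y**2 + 18*y - 13; no integer root y with |y| ≤ 4.
  x = 0: f_y(0, y) = -6*y**2 + 14*y - 8; vanishes at y ∈ {1}. (0, 1): f_x = 0, f = 0 — SINGULAR.
  x = 1: f_y(1, y) = -6*y**2 + 10*y - 5; no integer root y with |y| ≤ 4.
  x = 2: f_y(2, y) = -6*y**2 + 6*y - 4; no integer root y with |y| ≤ 4.
  x = 3: f_y(3, y) = -6*y**2 + 2*y - 5; no integer root y with |y| ≤ 4.
  x = 4: f_y(4, y) = -6*y**2 - 2*y - 8; no integer root y with |y| ≤ 4.
Only singular point on the grid: (0, 1).
Classify: substitute x = 0 + u, y = 1 + v and expand: f = u**3 - u**2*v - 2*u*v**2 - 2*v**3 + v**2.
No constant or linear terms (consistent with a singular point). Quadratic part: v**2. Cubic part: u**3 - u**2*v - 2*u*v**2 - 2*v**3.
The quadratic part v**2 is a perfect square, so there is a single (double) tangent line v = 0, i.e. y = 1. Restricting the cubic part to that line (v = 0) leaves u**3 ≠ 0, so f is not divisible by v and the branch is v² ≈ -u**3 to lowest order — this is a cusp.
Classification: cusp.


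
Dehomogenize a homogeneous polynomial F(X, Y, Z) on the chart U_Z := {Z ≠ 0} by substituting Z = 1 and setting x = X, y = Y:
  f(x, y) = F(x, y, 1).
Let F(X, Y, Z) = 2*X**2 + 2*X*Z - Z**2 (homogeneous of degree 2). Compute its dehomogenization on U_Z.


f(x, y) = 2*x**2 + 2*x - 1

On U_Z we set Z = 1. Each monomial c·X^i·Y^j·Z^k in F becomes c·x^i·y^j·1^k = c·x^i·y^j.
Substituting Z = 1: F(X, Y, 1) = 2*x**2 + 2*x - 1.
Note: deg(f) ≤ deg(F) = 2; strict inequality happens when F is divisible by Z (lost terms).


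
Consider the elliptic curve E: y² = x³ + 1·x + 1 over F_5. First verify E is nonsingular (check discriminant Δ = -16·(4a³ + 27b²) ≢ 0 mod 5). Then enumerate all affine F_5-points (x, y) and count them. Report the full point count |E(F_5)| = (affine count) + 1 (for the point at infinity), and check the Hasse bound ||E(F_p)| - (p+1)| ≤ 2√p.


Affine points = {(0, 1), (0, 4), (2, 1), (2, 4), (3, 1), (3, 4), (4, 2), (4, 3)}; affine count = 8; |E(F_5)| = 9.

Discriminant check: Δ ∝ 4a³ + 27b² = 4·1³ + 27·1² = 4·1 + 27·1 ≡ 1 (mod 5). Nonzero ⇒ E is nonsingular.
For each x ∈ F_5, compute rhs = x³ + 1·x + 1 mod 5, then count y ∈ F_5 with y² ≡ rhs.
  x = 0: rhs = 1, matching y values: 1, 4 (2 points).
  x = 1: rhs = 3, matching y values: none (0 points).
  x = 2: rhs = 1, matching y values: 1, 4 (2 points).
  x = 3: rhs = 1, matching y values: 1, 4 (2 points).
  x = 4: rhs = 4, matching y values: 2, 3 (2 points).
Total affine count: 8.
Full point count |E(F_5)| = 8 + 1 = 9.
Hasse bound: |9 − (5+1)| = |3| = 3 ≤ 2√5 ≈ 4.4721 ✓.


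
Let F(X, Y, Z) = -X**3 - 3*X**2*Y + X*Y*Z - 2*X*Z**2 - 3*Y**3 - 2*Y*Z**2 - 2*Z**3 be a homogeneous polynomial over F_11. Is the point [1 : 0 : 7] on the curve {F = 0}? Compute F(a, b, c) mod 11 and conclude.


F(1,0,7) ≡ 7 (mod 11); P is NOT on the curve.

Evaluate F(1, 0, 7) term-by-term (mod 11).
  -X**3 ↦ -1·1·1·1 = -1
  -3*X**2*Y ↦ -3·1·0·1 = 0
  X*Y*Z ↦ 1·1·0·7 = 0
  -2*X*Z**2 ↦ -2·1·1·49 = -98
  -3*Y**3 ↦ -3·1·0·1 = 0
  -2*Y*Z**2 ↦ -2·1·0·49 = 0
  -2*Z**3 ↦ -2·1·1·343 = -686
Sum: F(1, 0, 7) = (-1) + (0) + (0) + (-98) + (0) + (0) + (-686) = -785.
Reducing mod 11: -785 ≡ 7 (mod 11).
Since F(a, b, c) ≡ 7 ≠ 0 (mod 11), P does NOT lie on the curve.


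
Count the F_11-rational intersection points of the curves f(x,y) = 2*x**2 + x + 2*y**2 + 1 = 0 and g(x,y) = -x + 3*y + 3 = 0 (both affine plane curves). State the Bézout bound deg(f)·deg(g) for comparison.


Common zeros: {(1, 3), (3, 0)}; count = 2; Bézout bound = 2.

deg(f) = 2, deg(g) = 1, so Bézout bound = 2.
Scan x ∈ F_11. For each x, list the y ∈ F_11 with f(x, y) ≡ 0 and those with g(x, y) ≡ 0 (mod 11); the common zeros in that column are the intersection.
  x = 0: f ≡ 0 at y ∈ {4, 7}; g ≡ 0 at y ∈ {10}; common: ∅.
  x = 1: f ≡ 0 at y ∈ {3, 8}; g ≡ 0 at y ∈ {3}; common: {3}.
  x = 2: f ≡ 0 at y ∈ {0}; g ≡ 0 at y ∈ {7}; common: ∅.
  x = 3: f ≡ 0 at y ∈ {0}; g ≡ 0 at y ∈ {0}; common: {0}.
  x = 4: f ≡ 0 at y ∈ {3, 8}; g ≡ 0 at y ∈ {4}; common: ∅.
  x = 5: f ≡ 0 at y ∈ {4, 7}; g ≡ 0 at y ∈ {8}; common: ∅.
  x = 6: f ≡ 0 at y ∈ ∅; g ≡ 0 at y ∈ {1}; common: ∅.
  x = 7: f ≡ 0 at y ∈ ∅; g ≡ 0 at y ∈ {5}; common: ∅.
  x = 8: f ≡ 0 at y ∈ {5, 6}; g ≡ 0 at y ∈ {9}; common: ∅.
  x = 9: f ≡ 0 at y ∈ ∅; g ≡ 0 at y ∈ {2}; common: ∅.
  x = 10: f ≡ 0 at y ∈ ∅; g ≡ 0 at y ∈ {6}; common: ∅.
Collecting: common zeros = {(1, 3), (3, 0)}, so the count is 2.
Comparison with the Bézout bound: 2 ≤ 2 = deg(f)·deg(g), as expected for curves with no common component (the bound is attained).


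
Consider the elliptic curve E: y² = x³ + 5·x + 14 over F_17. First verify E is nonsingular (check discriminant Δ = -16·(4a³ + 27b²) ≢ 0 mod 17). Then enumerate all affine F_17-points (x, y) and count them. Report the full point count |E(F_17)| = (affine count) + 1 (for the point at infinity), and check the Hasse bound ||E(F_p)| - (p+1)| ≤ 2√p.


Affine points = {(2, 7), (2, 10), (4, 8), (4, 9), (7, 1), (7, 16), (12, 0), (13, 7), (13, 10), (15, 8), (15, 9), (16, 5), (16, 12)}; affine count = 13; |E(F_17)| = 14.

Discriminant check: Δ ∝ 4a³ + 27b² = 4·5³ + 27·14² = 4·125 + 27·196 ≡ 12 (mod 17). Nonzero ⇒ E is nonsingular.
For each x ∈ F_17, compute rhs = x³ + 5·x + 14 mod 17, then count y ∈ F_17 with y² ≡ rhs.
  x = 0: rhs = 14, matching y values: none (0 points).
  x = 1: rhs = 3, matching y values: none (0 points).
  x = 2: rhs = 15, matching y values: 7, 10 (2 points).
  x = 3: rhs = 5, matching y values: none (0 points).
  x = 4: rhs = 13, matching y values: 8, 9 (2 points).
  x = 5: rhs = 11, matching y values: none (0 points).
  x = 6: rhs = 5, matching y values: none (0 points).
  x = 7: rhs = 1, matching y values: 1, 16 (2 points).
  x = 8: rhs = 5, matching y values: none (0 points).
  x = 9: rhs = 6, matching y values: none (0 points).
  x = 10: rhs = 10, matching y values: none (0 points).
  x = 11: rhs = 6, matching y values: none (0 points).
  x = 12: rhs = 0, matching y values: 0 (1 points).
  x = 13: rhs = 15, matching y values: 7, 10 (2 points).
  x = 14: rhs = 6, matching y values: none (0 points).
  x = 15: rhs = 13, matching y values: 8, 9 (2 points).
  x = 16: rhs = 8, matching y values: 5, 12 (2 points).
Total affine count: 13.
Full point count |E(F_17)| = 13 + 1 = 14.
Hasse bound: |14 − (17+1)| = |-4| = 4 ≤ 2√17 ≈ 8.2462 ✓.


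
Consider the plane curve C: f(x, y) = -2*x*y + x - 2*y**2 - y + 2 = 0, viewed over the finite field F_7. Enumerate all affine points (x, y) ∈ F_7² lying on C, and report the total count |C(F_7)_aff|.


Affine F_7-points: {(2, 2), (2, 6), (5, 0), (5, 5), (6, 1), (6, 3)}; count = 6.

For each of the 49 pairs (x, y) ∈ F_7², evaluate f(x, y) mod 7. Record the zeros.
  x = 0: [0↦2, 1↦6, 2↦6, 3↦2, 4↦1, 5↦3, 6↦1]  zeros at y ∈ ∅
  x = 1: [0↦3, 1↦5, 2↦3, 3↦4, 4↦1, 5↦1, 6↦4]  zeros at y ∈ ∅
  x = 2: [0↦4, 1↦4, 2↦0, 3↦6, 4↦1, 5↦6, 6↦0]  zeros at y ∈ {2, 6}
  x = 3: [0↦5, 1↦3, 2↦4, 3↦1, 4↦1, 5↦4, 6↦3]  zeros at y ∈ ∅
  x = 4: [0↦6, 1↦2, 2↦1, 3↦3, 4↦1, 5↦2, 6↦6]  zeros at y ∈ ∅
  x = 5: [0↦0, 1↦1, 2↦5, 3↦5, 4↦1, 5↦0, 6↦2]  zeros at y ∈ {0, 5}
  x = 6: [0↦1, 1↦0, 2↦2, 3↦0, 4↦1, 5↦5, 6↦5]  zeros at y ∈ {1, 3}
Collecting zeros: affine points = {(2, 2), (2, 6), (5, 0), (5, 5), (6, 1), (6, 3)}.
Total count |C(F_7)_aff| = 6.


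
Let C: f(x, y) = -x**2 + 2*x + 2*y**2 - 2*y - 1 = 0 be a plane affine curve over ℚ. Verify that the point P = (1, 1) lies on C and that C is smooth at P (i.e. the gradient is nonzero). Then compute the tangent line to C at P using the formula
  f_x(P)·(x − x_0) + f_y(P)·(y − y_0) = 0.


Tangent line at P: 2*y - 2 = 0.

Step 1: f(1, 1) = 0, so P lies on C.
Step 2: partial derivatives
  f_x(x, y) = 2 - 2*x, f_y(x, y) = 4*y - 2.
  f_x(P) = 0, f_y(P) = 2 (gradient nonzero, so P is smooth).
Step 3: tangent line at P: 0·(x − 1) + 2·(y − 1) = 0.
Expanding: 2*y - 2 = 0.


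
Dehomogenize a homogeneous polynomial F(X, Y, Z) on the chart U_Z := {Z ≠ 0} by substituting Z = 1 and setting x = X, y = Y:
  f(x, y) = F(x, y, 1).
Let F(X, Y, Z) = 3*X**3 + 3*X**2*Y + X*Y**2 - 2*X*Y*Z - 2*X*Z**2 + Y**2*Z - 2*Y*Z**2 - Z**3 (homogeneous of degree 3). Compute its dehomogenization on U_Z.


f(x, y) = 3*x**3 + 3*x**2*y + x*y**2 - 2*x*y - 2*x + y**2 - 2*y - 1

On U_Z we set Z = 1. Each monomial c·X^i·Y^j·Z^k in F becomes c·x^i·y^j·1^k = c·x^i·y^j.
Substituting Z = 1: F(X, Y, 1) = 3*x**3 + 3*x**2*y + x*y**2 - 2*x*y - 2*x + y**2 - 2*y - 1.
Note: deg(f) ≤ deg(F) = 3; strict inequality happens when F is divisible by Z (lost terms).
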